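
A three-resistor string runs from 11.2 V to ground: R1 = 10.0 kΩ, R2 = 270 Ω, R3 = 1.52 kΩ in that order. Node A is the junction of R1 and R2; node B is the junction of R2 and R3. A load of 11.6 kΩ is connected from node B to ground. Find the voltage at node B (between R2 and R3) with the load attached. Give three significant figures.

V ≈ 1.30 V

At node B, R3 is in parallel with the load: R3‖R_L = 1344 Ω.
Below node A the resistance is R2 + (R3‖R_L) = 1614 Ω, so V_A = 11.2 × 1614/11610 = 1.556 V.
Then V_B = V_A × (R3‖R_L)/(R2 + R3‖R_L) = 1.556 × 1344/1614 = 1.30 V.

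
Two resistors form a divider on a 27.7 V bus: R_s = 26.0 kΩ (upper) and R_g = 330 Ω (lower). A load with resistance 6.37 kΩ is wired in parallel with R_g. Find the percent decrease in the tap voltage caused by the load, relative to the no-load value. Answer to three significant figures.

The divider's output (Thévenin) resistance is R_s‖R_g = 325.9 Ω.
Fractional drop under load = R_th/(R_th + R_L) = 325.9 / (325.9 + 6370) = 0.04867.
So the output falls by 4.87 %.

4.87 %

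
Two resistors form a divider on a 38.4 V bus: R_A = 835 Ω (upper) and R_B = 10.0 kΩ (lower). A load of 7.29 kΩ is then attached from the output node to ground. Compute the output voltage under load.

The load sits in parallel with R_B: R_B‖R_L = (10000 × 7290) / (10000 + 7290) = 4216 Ω.
V_out = 38.4 × 4216 / (835 + 4216) = 38.4 × 4216/5051 = 32.1 V.
(Unloaded it would have been 35.4 V.)

V_out ≈ 32.1 V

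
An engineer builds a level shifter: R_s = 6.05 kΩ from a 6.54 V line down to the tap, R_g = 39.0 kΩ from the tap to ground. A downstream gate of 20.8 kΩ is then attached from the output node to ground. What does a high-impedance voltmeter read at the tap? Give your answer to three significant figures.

The load sits in parallel with R_g: R_g‖R_L = (39.0 × 20.8) / (39.0 + 20.8) = 13.57 kΩ.
V_out = 6.54 × 13.57 / (6.05 + 13.57) = 6.54 × 13.57/19.62 = 4.52 V.

V_out ≈ 4.52 V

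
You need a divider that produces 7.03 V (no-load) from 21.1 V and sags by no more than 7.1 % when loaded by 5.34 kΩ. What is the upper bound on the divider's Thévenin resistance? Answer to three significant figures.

R_th ≤ 408 Ω

Loading drop = R_th/(R_th + R_L) ≤ 0.0710, so R_th ≤ R_L · ε/(1−ε) = 5.34 kΩ × 0.0710/0.9290 = 408 Ω.
(Any R1, R2 with R2/(R1+R2) = 0.333 and R1‖R2 ≤ 408 Ω will meet the spec.)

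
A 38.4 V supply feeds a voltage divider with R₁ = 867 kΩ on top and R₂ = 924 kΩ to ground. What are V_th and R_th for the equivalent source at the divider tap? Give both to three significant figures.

V_th is the open-circuit tap voltage: 38.4 × 924/(867 + 924) = 19.8 V.
With the supply zeroed, R₁ and R₂ appear in parallel from the tap: R_th = R₁‖R₂ = (867 × 924)/1791 = 447 kΩ.

V_th = 19.8 V, R_th = 447 kΩ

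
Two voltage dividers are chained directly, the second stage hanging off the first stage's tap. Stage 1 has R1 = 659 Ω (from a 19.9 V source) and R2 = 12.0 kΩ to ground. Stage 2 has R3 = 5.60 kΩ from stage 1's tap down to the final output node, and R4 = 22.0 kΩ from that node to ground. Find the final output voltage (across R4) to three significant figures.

V_out ≈ 14.7 V

Stage 2 presents R3+R4 = 27600 Ω as a load on stage 1's tap.
Stage 1's lower leg becomes R2‖(R3+R4) = 8364 Ω, so V_mid = 19.9 × 8364/9023 = 18.45 V.
Stage 2 is itself unloaded: V_out = V_mid × R4/(R3+R4) = 18.45 × 22000/27600 = 14.7 V.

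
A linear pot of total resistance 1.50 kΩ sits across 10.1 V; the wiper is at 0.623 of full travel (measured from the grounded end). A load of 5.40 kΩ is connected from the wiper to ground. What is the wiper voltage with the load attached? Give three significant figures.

The wiper splits the pot into (1−α)R = 565.5 Ω above and αR = 934.5 Ω below.
Lower section ‖ load = 796.6 Ω.
V_wiper = 10.1 × 796.6/(565.5 + 796.6) = 5.91 V.

V ≈ 5.91 V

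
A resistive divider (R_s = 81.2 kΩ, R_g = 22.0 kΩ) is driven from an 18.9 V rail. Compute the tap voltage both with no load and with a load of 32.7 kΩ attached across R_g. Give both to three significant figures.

Unloaded: 4.03 V; loaded: 2.63 V

Open-circuit: V = 18.9 × 22.0/(81.2 + 22.0) = 4.03 V.
With the load, R_g becomes R_g‖R_L = 13.15 kΩ, so V = 18.9 × 13.15/94.35 = 2.63 V.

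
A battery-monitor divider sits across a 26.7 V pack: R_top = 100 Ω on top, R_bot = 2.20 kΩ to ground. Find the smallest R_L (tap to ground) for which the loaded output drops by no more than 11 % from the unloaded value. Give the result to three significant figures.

Output resistance R_th = R_top‖R_bot = (100 × 2200)/2300 = 95.65 Ω.
The fractional drop is R_th/(R_th + R_L); requiring this ≤ 0.110 gives R_L ≥ R_th(1/0.110 − 1) = 95.65 × 8.091 = 774 Ω.

R_L(min) ≈ 774 Ω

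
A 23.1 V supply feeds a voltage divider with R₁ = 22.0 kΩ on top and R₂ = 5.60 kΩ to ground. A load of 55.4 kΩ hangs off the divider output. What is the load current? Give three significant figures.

I_L ≈ 0.0783 mA

R₂‖R_L = 5.086 kΩ; V_out = 23.1 × 5.086/27.09 = 4.337 V.
I_L = V_out / R_L = 4.337 / 55.4 kΩ = 0.0783 mA.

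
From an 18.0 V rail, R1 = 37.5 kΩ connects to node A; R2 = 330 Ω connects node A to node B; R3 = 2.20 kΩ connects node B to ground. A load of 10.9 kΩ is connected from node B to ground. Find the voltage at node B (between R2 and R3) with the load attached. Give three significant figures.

At node B, R3 is in parallel with the load: R3‖R_L = 1831 Ω.
Below node A the resistance is R2 + (R3‖R_L) = 2161 Ω, so V_A = 18.0 × 2161/39660 = 0.9806 V.
Then V_B = V_A × (R3‖R_L)/(R2 + R3‖R_L) = 0.9806 × 1831/2161 = 0.831 V.

V ≈ 0.831 V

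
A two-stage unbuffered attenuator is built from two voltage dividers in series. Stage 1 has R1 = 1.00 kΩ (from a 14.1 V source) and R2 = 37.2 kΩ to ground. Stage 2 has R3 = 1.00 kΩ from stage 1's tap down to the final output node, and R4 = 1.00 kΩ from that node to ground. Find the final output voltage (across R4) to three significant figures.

Stage 2 presents R3+R4 = 2.000 kΩ as a load on stage 1's tap.
Stage 1's lower leg becomes R2‖(R3+R4) = 1.898 kΩ, so V_mid = 14.1 × 1.898/2.898 = 9.235 V.
Stage 2 is itself unloaded: V_out = V_mid × R4/(R3+R4) = 9.235 × 1.00/2.000 = 4.62 V.

V_out ≈ 4.62 V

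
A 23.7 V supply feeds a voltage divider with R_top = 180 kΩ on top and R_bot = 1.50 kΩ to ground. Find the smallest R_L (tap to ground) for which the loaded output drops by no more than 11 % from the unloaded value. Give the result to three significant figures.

R_L(min) ≈ 12.0 kΩ

Output resistance R_th = R_top‖R_bot = (180 × 1.50)/181.5 = 1.488 kΩ.
The fractional drop is R_th/(R_th + R_L); requiring this ≤ 0.110 gives R_L ≥ R_th(1/0.110 − 1) = 1.488 × 8.091 = 12.0 kΩ.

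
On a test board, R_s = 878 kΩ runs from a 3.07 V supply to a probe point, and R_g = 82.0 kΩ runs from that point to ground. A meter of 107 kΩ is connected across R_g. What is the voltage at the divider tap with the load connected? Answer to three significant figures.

The load sits in parallel with R_g: R_g‖R_L = (82.0 × 107) / (82.0 + 107) = 46.42 kΩ.
V_out = 3.07 × 46.42 / (878 + 46.42) = 3.07 × 46.42/924.4 = 0.154 V.

V_out ≈ 0.154 V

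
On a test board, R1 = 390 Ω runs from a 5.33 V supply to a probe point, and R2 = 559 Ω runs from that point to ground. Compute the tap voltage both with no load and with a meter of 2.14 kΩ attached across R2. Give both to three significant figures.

Unloaded: 3.14 V; loaded: 2.84 V

Open-circuit: V = 5.33 × 559/(390 + 559) = 3.14 V.
With the load, R2 becomes R2‖R_L = 443.2 Ω, so V = 5.33 × 443.2/833.2 = 2.84 V.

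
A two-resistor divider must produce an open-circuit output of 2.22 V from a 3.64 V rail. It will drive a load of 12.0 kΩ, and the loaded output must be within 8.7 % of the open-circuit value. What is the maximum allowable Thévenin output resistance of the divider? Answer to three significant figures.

R_th ≤ 1.14 kΩ

Loading drop = R_th/(R_th + R_L) ≤ 0.0870, so R_th ≤ R_L · ε/(1−ε) = 12.0 kΩ × 0.0870/0.9130 = 1.14 kΩ.
(Any R1, R2 with R2/(R1+R2) = 0.610 and R1‖R2 ≤ 1.14 kΩ will meet the spec.)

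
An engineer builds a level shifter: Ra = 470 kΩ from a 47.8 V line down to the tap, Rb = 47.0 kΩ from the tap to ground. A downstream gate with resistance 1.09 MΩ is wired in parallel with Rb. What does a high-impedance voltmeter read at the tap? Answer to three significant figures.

The load sits in parallel with Rb: Rb‖R_L = (47.0 × 1090) / (47.0 + 1090) = 45.06 kΩ.
V_out = 47.8 × 45.06 / (470 + 45.06) = 47.8 × 45.06/515.1 = 4.18 V.

V_out ≈ 4.18 V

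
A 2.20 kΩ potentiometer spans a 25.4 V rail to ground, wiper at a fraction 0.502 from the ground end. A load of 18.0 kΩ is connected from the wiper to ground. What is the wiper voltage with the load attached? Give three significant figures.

V ≈ 12.4 V

The wiper splits the pot into (1−α)R = 1.096 kΩ above and αR = 1.104 kΩ below.
Lower section ‖ load = 1.041 kΩ.
V_wiper = 25.4 × 1.041/(1.096 + 1.041) = 12.4 V.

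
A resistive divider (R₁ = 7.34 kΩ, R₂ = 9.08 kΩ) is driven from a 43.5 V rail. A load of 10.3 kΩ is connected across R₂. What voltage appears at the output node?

The load sits in parallel with R₂: R₂‖R_L = (9.08 × 10.3) / (9.08 + 10.3) = 4.826 kΩ.
V_out = 43.5 × 4.826 / (7.34 + 4.826) = 43.5 × 4.826/12.17 = 17.3 V.

V_out ≈ 17.3 V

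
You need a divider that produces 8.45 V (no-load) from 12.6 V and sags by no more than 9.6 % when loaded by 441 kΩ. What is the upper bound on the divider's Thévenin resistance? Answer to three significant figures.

R_th ≤ 46.8 kΩ

Loading drop = R_th/(R_th + R_L) ≤ 0.0960, so R_th ≤ R_L · ε/(1−ε) = 441 kΩ × 0.0960/0.9040 = 46.8 kΩ.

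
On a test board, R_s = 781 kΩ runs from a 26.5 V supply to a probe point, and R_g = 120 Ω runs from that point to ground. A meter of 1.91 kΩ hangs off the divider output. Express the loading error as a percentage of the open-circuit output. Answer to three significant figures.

5.91 %

The divider's output (Thévenin) resistance is R_s‖R_g = 120.0 Ω.
Fractional drop under load = R_th/(R_th + R_L) = 120.0 / (120.0 + 1910) = 0.05910.
So the output falls by 5.91 %.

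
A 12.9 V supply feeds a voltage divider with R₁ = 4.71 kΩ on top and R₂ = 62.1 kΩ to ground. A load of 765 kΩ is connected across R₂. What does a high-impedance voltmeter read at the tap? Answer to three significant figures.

V_out ≈ 11.9 V

The load sits in parallel with R₂: R₂‖R_L = (62.1 × 765) / (62.1 + 765) = 57.44 kΩ.
V_out = 12.9 × 57.44 / (4.71 + 57.44) = 12.9 × 57.44/62.15 = 11.9 V.
(Unloaded it would have been 12.0 V.)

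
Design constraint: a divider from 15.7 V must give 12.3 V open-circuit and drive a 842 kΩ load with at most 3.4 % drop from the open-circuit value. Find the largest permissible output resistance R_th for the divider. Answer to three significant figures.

R_th ≤ 29.6 kΩ

Loading drop = R_th/(R_th + R_L) ≤ 0.0340, so R_th ≤ R_L · ε/(1−ε) = 842 kΩ × 0.0340/0.9660 = 29.6 kΩ.
(Any R1, R2 with R2/(R1+R2) = 0.783 and R1‖R2 ≤ 29.6 kΩ will meet the spec.)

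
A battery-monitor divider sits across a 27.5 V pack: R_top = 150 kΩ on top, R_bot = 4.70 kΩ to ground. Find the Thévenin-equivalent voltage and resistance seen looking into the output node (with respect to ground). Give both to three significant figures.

V_th is the open-circuit tap voltage: 27.5 × 4.70/(150 + 4.70) = 0.835 V.
With the supply zeroed, R_top and R_bot appear in parallel from the tap: R_th = R_top‖R_bot = (150 × 4.70)/154.7 = 4.56 kΩ.

V_th = 0.835 V, R_th = 4.56 kΩ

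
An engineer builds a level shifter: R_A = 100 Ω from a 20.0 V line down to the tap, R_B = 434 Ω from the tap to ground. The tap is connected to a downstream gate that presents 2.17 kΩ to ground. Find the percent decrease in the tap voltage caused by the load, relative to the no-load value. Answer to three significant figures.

The divider's output (Thévenin) resistance is R_A‖R_B = 81.27 Ω.
Fractional drop under load = R_th/(R_th + R_L) = 81.27 / (81.27 + 2170) = 0.03610.
So the output falls by 3.61 %.

3.61 %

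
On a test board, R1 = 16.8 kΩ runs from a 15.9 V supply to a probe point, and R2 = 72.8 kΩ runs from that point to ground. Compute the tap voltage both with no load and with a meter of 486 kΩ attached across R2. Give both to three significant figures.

Open-circuit: V = 15.9 × 72.8/(16.8 + 72.8) = 12.9 V.
With the load, R2 becomes R2‖R_L = 63.32 kΩ, so V = 15.9 × 63.32/80.12 = 12.6 V.

Unloaded: 12.9 V; loaded: 12.6 V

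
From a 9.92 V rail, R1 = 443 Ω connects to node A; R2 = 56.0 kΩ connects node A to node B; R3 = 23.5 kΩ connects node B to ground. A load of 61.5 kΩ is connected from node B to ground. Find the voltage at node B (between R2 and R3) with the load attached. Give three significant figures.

V ≈ 2.30 V

At node B, R3 is in parallel with the load: R3‖R_L = 17000 Ω.
Below node A the resistance is R2 + (R3‖R_L) = 73000 Ω, so V_A = 9.92 × 73000/73450 = 9.860 V.
Then V_B = V_A × (R3‖R_L)/(R2 + R3‖R_L) = 9.860 × 17000/73000 = 2.30 V.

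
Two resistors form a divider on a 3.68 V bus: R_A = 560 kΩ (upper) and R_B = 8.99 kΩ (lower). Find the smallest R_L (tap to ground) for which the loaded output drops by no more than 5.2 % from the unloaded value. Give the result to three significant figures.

Output resistance R_th = R_A‖R_B = (560 × 8.99)/569.0 = 8.848 kΩ.
The fractional drop is R_th/(R_th + R_L); requiring this ≤ 0.0520 gives R_L ≥ R_th(1/0.0520 − 1) = 8.848 × 18.23 = 161 kΩ.

R_L(min) ≈ 161 kΩ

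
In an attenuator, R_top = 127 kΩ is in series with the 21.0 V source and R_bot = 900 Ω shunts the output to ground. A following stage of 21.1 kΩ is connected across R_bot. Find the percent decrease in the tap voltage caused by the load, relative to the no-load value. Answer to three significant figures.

4.06 %

The divider's output (Thévenin) resistance is R_top‖R_bot = 893.7 Ω.
Fractional drop under load = R_th/(R_th + R_L) = 893.7 / (893.7 + 21100) = 0.04063.
So the output falls by 4.06 %.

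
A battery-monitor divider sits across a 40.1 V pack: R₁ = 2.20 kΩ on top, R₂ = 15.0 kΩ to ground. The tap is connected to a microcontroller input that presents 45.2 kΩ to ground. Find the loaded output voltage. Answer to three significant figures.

The load sits in parallel with R₂: R₂‖R_L = (15.0 × 45.2) / (15.0 + 45.2) = 11.26 kΩ.
V_out = 40.1 × 11.26 / (2.20 + 11.26) = 40.1 × 11.26/13.46 = 33.5 V.

V_out ≈ 33.5 V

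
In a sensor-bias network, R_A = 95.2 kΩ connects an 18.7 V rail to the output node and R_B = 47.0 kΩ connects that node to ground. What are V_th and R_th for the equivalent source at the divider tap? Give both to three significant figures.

V_th is the open-circuit tap voltage: 18.7 × 47.0/(95.2 + 47.0) = 6.18 V.
With the supply zeroed, R_A and R_B appear in parallel from the tap: R_th = R_A‖R_B = (95.2 × 47.0)/142.2 = 31.5 kΩ.

V_th = 6.18 V, R_th = 31.5 kΩ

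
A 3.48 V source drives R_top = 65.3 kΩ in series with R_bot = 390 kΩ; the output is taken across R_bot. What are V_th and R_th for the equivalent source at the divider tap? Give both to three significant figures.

V_th = 2.98 V, R_th = 55.9 kΩ

V_th is the open-circuit tap voltage: 3.48 × 390/(65.3 + 390) = 2.98 V.
With the supply zeroed, R_top and R_bot appear in parallel from the tap: R_th = R_top‖R_bot = (65.3 × 390)/455.3 = 55.9 kΩ.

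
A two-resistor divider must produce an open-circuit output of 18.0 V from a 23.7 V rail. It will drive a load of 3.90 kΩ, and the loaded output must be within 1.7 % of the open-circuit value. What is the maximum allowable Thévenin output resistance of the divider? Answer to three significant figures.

Loading drop = R_th/(R_th + R_L) ≤ 0.0170, so R_th ≤ R_L · ε/(1−ε) = 3.90 kΩ × 0.0170/0.9830 = 67.4 Ω.

R_th ≤ 67.4 Ω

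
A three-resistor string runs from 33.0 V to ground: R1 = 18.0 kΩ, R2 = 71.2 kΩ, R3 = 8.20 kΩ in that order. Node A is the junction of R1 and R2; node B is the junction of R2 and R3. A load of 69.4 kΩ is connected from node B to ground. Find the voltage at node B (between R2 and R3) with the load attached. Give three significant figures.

V ≈ 2.51 V

At node B, R3 is in parallel with the load: R3‖R_L = 7.334 kΩ.
Below node A the resistance is R2 + (R3‖R_L) = 78.53 kΩ, so V_A = 33.0 × 78.53/96.53 = 26.85 V.
Then V_B = V_A × (R3‖R_L)/(R2 + R3‖R_L) = 26.85 × 7.334/78.53 = 2.51 V.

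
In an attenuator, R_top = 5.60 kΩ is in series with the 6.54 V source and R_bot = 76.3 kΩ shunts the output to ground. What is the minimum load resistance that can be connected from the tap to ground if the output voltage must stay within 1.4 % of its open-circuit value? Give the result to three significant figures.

R_L(min) ≈ 367 kΩ

Output resistance R_th = R_top‖R_bot = (5.60 × 76.3)/81.90 = 5.217 kΩ.
The fractional drop is R_th/(R_th + R_L); requiring this ≤ 0.0140 gives R_L ≥ R_th(1/0.0140 − 1) = 5.217 × 70.43 = 367 kΩ.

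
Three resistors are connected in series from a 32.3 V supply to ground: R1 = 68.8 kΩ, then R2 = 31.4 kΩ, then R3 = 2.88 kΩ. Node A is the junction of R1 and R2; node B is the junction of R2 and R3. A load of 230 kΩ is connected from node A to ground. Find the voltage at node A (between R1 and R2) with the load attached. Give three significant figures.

Below node A the series string R2+R3 = 34.28 kΩ sits in parallel with the 230 kΩ load: 29.83 kΩ.
V_A = 32.3 × 29.83/(68.8 + 29.83) = 9.77 V.

V ≈ 9.77 V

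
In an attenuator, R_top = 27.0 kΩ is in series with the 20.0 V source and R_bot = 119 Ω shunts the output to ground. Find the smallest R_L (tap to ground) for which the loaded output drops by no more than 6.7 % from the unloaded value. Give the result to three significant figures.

R_L(min) ≈ 1.65 kΩ

Output resistance R_th = R_top‖R_bot = (27000 × 119)/27120 = 118.5 Ω.
The fractional drop is R_th/(R_th + R_L); requiring this ≤ 0.0670 gives R_L ≥ R_th(1/0.0670 − 1) = 118.5 × 13.93 = 1.65 kΩ.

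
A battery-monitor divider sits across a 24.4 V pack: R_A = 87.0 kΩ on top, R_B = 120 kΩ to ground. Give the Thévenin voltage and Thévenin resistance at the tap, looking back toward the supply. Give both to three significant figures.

V_th = 14.1 V, R_th = 50.4 kΩ

V_th is the open-circuit tap voltage: 24.4 × 120/(87.0 + 120) = 14.1 V.
With the supply zeroed, R_A and R_B appear in parallel from the tap: R_th = R_A‖R_B = (87.0 × 120)/207.0 = 50.4 kΩ.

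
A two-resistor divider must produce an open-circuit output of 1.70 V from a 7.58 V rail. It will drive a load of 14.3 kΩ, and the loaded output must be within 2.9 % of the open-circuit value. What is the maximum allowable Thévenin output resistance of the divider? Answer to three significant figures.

R_th ≤ 427 Ω

Loading drop = R_th/(R_th + R_L) ≤ 0.0290, so R_th ≤ R_L · ε/(1−ε) = 14.3 kΩ × 0.0290/0.9710 = 427 Ω.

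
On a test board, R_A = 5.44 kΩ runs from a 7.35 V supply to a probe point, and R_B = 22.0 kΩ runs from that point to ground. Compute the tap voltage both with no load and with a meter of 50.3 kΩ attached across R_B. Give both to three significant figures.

Open-circuit: V = 7.35 × 22.0/(5.44 + 22.0) = 5.89 V.
With the load, R_B becomes R_B‖R_L = 15.31 kΩ, so V = 7.35 × 15.31/20.75 = 5.42 V.

Unloaded: 5.89 V; loaded: 5.42 V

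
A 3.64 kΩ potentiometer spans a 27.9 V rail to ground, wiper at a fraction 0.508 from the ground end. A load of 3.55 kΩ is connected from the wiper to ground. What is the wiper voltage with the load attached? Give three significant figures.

V ≈ 11.3 V

The wiper splits the pot into (1−α)R = 1.791 kΩ above and αR = 1.849 kΩ below.
Lower section ‖ load = 1.216 kΩ.
V_wiper = 27.9 × 1.216/(1.791 + 1.216) = 11.3 V.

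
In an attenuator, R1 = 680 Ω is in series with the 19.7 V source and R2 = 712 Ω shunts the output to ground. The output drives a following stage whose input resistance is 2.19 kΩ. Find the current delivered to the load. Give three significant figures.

I_L ≈ 3.97 mA

R2‖R_L = 537.3 Ω; V_out = 19.7 × 537.3/1217 = 8.695 V.
I_L = V_out / R_L = 8.695 / 2.19 kΩ = 3.97 mA.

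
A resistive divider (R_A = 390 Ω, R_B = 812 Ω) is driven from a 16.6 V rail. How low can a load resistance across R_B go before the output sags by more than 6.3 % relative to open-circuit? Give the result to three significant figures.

R_L(min) ≈ 3.92 kΩ

Output resistance R_th = R_A‖R_B = (390 × 812)/1202 = 263.5 Ω.
The fractional drop is R_th/(R_th + R_L); requiring this ≤ 0.0630 gives R_L ≥ R_th(1/0.0630 − 1) = 263.5 × 14.87 = 3.92 kΩ.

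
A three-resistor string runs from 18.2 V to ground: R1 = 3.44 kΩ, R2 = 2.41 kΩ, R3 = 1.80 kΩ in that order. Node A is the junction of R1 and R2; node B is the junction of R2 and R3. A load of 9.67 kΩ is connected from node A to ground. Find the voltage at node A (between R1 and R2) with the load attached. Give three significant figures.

V ≈ 8.38 V

Below node A the series string R2+R3 = 4.210 kΩ sits in parallel with the 9.67 kΩ load: 2.933 kΩ.
V_A = 18.2 × 2.933/(3.44 + 2.933) = 8.38 V.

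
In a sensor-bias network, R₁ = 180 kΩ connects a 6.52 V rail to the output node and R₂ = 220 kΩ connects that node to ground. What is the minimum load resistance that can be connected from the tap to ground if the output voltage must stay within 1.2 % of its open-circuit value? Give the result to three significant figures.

R_L(min) ≈ 8.15 MΩ

Output resistance R_th = R₁‖R₂ = (180 × 220)/400.0 = 99.00 kΩ.
The fractional drop is R_th/(R_th + R_L); requiring this ≤ 0.0120 gives R_L ≥ R_th(1/0.0120 − 1) = 99.00 × 82.33 = 8.15 MΩ.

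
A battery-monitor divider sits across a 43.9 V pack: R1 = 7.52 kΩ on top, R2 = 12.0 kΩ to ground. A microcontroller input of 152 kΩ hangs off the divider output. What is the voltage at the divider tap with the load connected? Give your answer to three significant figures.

V_out ≈ 26.2 V

The load sits in parallel with R2: R2‖R_L = (12.0 × 152) / (12.0 + 152) = 11.12 kΩ.
V_out = 43.9 × 11.12 / (7.52 + 11.12) = 43.9 × 11.12/18.64 = 26.2 V.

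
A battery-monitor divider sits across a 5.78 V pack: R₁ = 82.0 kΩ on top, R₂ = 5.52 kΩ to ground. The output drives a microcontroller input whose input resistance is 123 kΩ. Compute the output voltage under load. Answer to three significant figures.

V_out ≈ 0.350 V

The load sits in parallel with R₂: R₂‖R_L = (5.52 × 123) / (5.52 + 123) = 5.283 kΩ.
V_out = 5.78 × 5.283 / (82.0 + 5.283) = 5.78 × 5.283/87.28 = 0.350 V.
(Unloaded it would have been 0.365 V.)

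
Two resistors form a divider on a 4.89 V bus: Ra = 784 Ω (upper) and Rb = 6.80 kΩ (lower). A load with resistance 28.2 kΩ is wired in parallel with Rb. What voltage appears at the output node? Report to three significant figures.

The load sits in parallel with Rb: Rb‖R_L = (6800 × 28200) / (6800 + 28200) = 5479 Ω.
V_out = 4.89 × 5479 / (784 + 5479) = 4.89 × 5479/6263 = 4.28 V.

V_out ≈ 4.28 V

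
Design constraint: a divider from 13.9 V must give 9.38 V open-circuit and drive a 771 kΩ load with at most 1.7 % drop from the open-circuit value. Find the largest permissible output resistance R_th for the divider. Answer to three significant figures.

R_th ≤ 13.3 kΩ

Loading drop = R_th/(R_th + R_L) ≤ 0.0170, so R_th ≤ R_L · ε/(1−ε) = 771 kΩ × 0.0170/0.9830 = 13.3 kΩ.
(Any R1, R2 with R2/(R1+R2) = 0.675 and R1‖R2 ≤ 13.3 kΩ will meet the spec.)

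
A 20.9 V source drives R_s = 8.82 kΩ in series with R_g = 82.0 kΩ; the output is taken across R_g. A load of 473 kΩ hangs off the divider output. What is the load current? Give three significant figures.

I_L ≈ 0.0392 mA

R_g‖R_L = 69.88 kΩ; V_out = 20.9 × 69.88/78.70 = 18.56 V.
I_L = V_out / R_L = 18.56 / 473 kΩ = 0.0392 mA.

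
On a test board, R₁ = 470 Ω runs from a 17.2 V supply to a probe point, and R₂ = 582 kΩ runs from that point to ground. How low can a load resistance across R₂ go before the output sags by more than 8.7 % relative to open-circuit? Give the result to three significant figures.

R_L(min) ≈ 4.93 kΩ

Output resistance R_th = R₁‖R₂ = (470 × 582000)/582500 = 469.6 Ω.
The fractional drop is R_th/(R_th + R_L); requiring this ≤ 0.0870 gives R_L ≥ R_th(1/0.0870 − 1) = 469.6 × 10.49 = 4.93 kΩ.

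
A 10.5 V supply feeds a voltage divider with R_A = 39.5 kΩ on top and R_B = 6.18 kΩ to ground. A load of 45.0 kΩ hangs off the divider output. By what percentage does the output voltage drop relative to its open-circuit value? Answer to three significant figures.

The divider's output (Thévenin) resistance is R_A‖R_B = 5.344 kΩ.
Fractional drop under load = R_th/(R_th + R_L) = 5.344 / (5.344 + 45.0) = 0.1061.
So the output falls by 10.6 %.

10.6 %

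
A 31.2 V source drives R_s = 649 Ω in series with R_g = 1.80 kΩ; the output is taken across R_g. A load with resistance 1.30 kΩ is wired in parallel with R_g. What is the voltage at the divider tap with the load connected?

V_out ≈ 16.8 V

The load sits in parallel with R_g: R_g‖R_L = (1800 × 1300) / (1800 + 1300) = 754.8 Ω.
V_out = 31.2 × 754.8 / (649 + 754.8) = 31.2 × 754.8/1404 = 16.8 V.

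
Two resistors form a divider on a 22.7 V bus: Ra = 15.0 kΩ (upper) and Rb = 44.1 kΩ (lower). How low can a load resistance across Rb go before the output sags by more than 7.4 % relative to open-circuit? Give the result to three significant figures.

R_L(min) ≈ 140 kΩ

Output resistance R_th = Ra‖Rb = (15.0 × 44.1)/59.10 = 11.19 kΩ.
The fractional drop is R_th/(R_th + R_L); requiring this ≤ 0.0740 gives R_L ≥ R_th(1/0.0740 − 1) = 11.19 × 12.51 = 140 kΩ.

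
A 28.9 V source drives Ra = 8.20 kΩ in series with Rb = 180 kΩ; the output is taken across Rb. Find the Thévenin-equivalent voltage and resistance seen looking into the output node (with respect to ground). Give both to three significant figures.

V_th is the open-circuit tap voltage: 28.9 × 180/(8.20 + 180) = 27.6 V.
With the supply zeroed, Ra and Rb appear in parallel from the tap: R_th = Ra‖Rb = (8.20 × 180)/188.2 = 7.84 kΩ.

V_th = 27.6 V, R_th = 7.84 kΩ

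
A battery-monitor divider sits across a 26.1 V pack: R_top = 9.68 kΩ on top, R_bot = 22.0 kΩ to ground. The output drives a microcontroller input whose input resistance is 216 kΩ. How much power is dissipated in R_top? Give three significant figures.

P ≈ 7.50 mW

Total resistance from the source is R_top + (R_bot‖R_L) = 29.65 kΩ, so I = 26.1/29.65 kΩ = 0.8804 mA.
P = I²·R_top = (0.8804 mA)² × 9.68 kΩ = 7.50 mW.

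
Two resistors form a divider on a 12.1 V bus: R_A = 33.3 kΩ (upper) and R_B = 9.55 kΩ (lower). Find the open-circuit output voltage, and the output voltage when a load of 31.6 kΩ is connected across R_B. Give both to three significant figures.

Unloaded: 2.70 V; loaded: 2.18 V

Open-circuit: V = 12.1 × 9.55/(33.3 + 9.55) = 2.70 V.
With the load, R_B becomes R_B‖R_L = 7.334 kΩ, so V = 12.1 × 7.334/40.63 = 2.18 V.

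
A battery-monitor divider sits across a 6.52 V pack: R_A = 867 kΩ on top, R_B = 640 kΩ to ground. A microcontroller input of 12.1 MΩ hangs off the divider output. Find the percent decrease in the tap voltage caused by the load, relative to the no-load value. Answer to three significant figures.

2.95 %

The divider's output (Thévenin) resistance is R_A‖R_B = 368.2 kΩ.
Fractional drop under load = R_th/(R_th + R_L) = 368.2 / (368.2 + 12100) = 0.02953.
So the output falls by 2.95 %.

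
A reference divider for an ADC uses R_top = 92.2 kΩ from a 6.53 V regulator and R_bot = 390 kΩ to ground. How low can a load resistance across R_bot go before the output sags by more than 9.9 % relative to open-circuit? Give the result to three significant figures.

R_L(min) ≈ 679 kΩ

Output resistance R_th = R_top‖R_bot = (92.2 × 390)/482.2 = 74.57 kΩ.
The fractional drop is R_th/(R_th + R_L); requiring this ≤ 0.0990 gives R_L ≥ R_th(1/0.0990 − 1) = 74.57 × 9.101 = 679 kΩ.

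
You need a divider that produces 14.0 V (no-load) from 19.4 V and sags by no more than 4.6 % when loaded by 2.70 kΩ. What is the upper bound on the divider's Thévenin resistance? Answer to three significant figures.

Loading drop = R_th/(R_th + R_L) ≤ 0.0460, so R_th ≤ R_L · ε/(1−ε) = 2.70 kΩ × 0.0460/0.9540 = 130 Ω.

R_th ≤ 130 Ω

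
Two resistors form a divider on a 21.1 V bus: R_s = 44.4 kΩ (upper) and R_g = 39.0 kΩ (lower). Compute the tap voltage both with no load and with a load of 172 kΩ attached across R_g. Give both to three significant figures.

Unloaded: 9.87 V; loaded: 8.80 V

Open-circuit: V = 21.1 × 39.0/(44.4 + 39.0) = 9.87 V.
With the load, R_g becomes R_g‖R_L = 31.79 kΩ, so V = 21.1 × 31.79/76.19 = 8.80 V.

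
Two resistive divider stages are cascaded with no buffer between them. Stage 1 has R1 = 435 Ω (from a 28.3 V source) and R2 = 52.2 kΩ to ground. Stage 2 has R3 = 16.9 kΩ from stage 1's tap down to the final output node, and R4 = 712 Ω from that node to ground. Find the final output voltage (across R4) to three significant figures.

V_out ≈ 1.11 V

Stage 2 presents R3+R4 = 17610 Ω as a load on stage 1's tap.
Stage 1's lower leg becomes R2‖(R3+R4) = 13170 Ω, so V_mid = 28.3 × 13170/13600 = 27.40 V.
Stage 2 is itself unloaded: V_out = V_mid × R4/(R3+R4) = 27.40 × 712/17610 = 1.11 V.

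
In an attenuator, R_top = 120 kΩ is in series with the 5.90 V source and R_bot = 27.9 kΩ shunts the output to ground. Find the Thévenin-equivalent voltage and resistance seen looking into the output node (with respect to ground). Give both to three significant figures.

V_th = 1.11 V, R_th = 22.6 kΩ

V_th is the open-circuit tap voltage: 5.90 × 27.9/(120 + 27.9) = 1.11 V.
With the supply zeroed, R_top and R_bot appear in parallel from the tap: R_th = R_top‖R_bot = (120 × 27.9)/147.9 = 22.6 kΩ.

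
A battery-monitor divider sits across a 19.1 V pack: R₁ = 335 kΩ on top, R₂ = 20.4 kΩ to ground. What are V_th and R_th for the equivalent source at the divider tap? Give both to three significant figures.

V_th = 1.10 V, R_th = 19.2 kΩ

V_th is the open-circuit tap voltage: 19.1 × 20.4/(335 + 20.4) = 1.10 V.
With the supply zeroed, R₁ and R₂ appear in parallel from the tap: R_th = R₁‖R₂ = (335 × 20.4)/355.4 = 19.2 kΩ.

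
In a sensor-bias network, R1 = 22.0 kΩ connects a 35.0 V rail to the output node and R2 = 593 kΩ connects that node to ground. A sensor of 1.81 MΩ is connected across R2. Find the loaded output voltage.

The load sits in parallel with R2: R2‖R_L = (593 × 1810) / (593 + 1810) = 446.7 kΩ.
V_out = 35.0 × 446.7 / (22.0 + 446.7) = 35.0 × 446.7/468.7 = 33.4 V.
(Unloaded it would have been 33.7 V.)

V_out ≈ 33.4 V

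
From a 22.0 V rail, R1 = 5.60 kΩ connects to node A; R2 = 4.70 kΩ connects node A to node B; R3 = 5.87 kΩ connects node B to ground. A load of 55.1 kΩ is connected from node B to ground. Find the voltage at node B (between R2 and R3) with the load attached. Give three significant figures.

At node B, R3 is in parallel with the load: R3‖R_L = 5.305 kΩ.
Below node A the resistance is R2 + (R3‖R_L) = 10.00 kΩ, so V_A = 22.0 × 10.00/15.60 = 14.11 V.
Then V_B = V_A × (R3‖R_L)/(R2 + R3‖R_L) = 14.11 × 5.305/10.00 = 7.48 V.

V ≈ 7.48 V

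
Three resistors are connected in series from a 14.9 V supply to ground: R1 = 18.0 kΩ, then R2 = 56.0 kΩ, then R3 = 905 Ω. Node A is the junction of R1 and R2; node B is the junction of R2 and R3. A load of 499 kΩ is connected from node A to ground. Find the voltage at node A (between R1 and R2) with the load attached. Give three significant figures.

Below node A the series string R2+R3 = 56900 Ω sits in parallel with the 499000 Ω load: 51080 Ω.
V_A = 14.9 × 51080/(18000 + 51080) = 11.0 V.

V ≈ 11.0 V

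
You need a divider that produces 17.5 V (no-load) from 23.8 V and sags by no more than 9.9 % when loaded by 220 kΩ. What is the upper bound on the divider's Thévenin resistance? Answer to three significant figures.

R_th ≤ 24.2 kΩ

Loading drop = R_th/(R_th + R_L) ≤ 0.0990, so R_th ≤ R_L · ε/(1−ε) = 220 kΩ × 0.0990/0.9010 = 24.2 kΩ.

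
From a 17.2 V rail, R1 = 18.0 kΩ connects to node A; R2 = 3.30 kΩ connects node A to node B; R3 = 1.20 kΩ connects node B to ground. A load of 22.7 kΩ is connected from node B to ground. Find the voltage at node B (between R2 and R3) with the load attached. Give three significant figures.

At node B, R3 is in parallel with the load: R3‖R_L = 1.140 kΩ.
Below node A the resistance is R2 + (R3‖R_L) = 4.440 kΩ, so V_A = 17.2 × 4.440/22.44 = 3.403 V.
Then V_B = V_A × (R3‖R_L)/(R2 + R3‖R_L) = 3.403 × 1.140/4.440 = 0.874 V.

V ≈ 0.874 V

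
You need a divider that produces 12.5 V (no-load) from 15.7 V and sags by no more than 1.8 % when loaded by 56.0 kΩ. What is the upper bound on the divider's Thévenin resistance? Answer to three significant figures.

Loading drop = R_th/(R_th + R_L) ≤ 0.0180, so R_th ≤ R_L · ε/(1−ε) = 56.0 kΩ × 0.0180/0.9820 = 1.03 kΩ.

R_th ≤ 1.03 kΩ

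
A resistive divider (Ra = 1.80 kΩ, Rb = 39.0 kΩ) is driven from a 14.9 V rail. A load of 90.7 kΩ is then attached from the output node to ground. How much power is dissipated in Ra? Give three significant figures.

P ≈ 0.473 mW

Total resistance from the source is Ra + (Rb‖R_L) = 29.07 kΩ, so I = 14.9/29.07 kΩ = 0.5125 mA.
P = I²·Ra = (0.5125 mA)² × 1.80 kΩ = 0.473 mW.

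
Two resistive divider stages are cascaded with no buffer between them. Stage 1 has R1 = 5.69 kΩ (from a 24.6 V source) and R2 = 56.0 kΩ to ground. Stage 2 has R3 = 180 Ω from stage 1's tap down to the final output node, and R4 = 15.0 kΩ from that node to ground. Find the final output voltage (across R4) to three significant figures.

Stage 2 presents R3+R4 = 15180 Ω as a load on stage 1's tap.
Stage 1's lower leg becomes R2‖(R3+R4) = 11940 Ω, so V_mid = 24.6 × 11940/17630 = 16.66 V.
Stage 2 is itself unloaded: V_out = V_mid × R4/(R3+R4) = 16.66 × 15000/15180 = 16.5 V.

V_out ≈ 16.5 V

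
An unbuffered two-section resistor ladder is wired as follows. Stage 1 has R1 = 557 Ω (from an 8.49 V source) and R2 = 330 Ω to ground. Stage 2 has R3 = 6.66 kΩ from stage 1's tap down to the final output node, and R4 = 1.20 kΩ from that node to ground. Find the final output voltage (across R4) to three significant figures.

V_out ≈ 0.470 V

Stage 2 presents R3+R4 = 7860 Ω as a load on stage 1's tap.
Stage 1's lower leg becomes R2‖(R3+R4) = 316.7 Ω, so V_mid = 8.49 × 316.7/873.7 = 3.077 V.
Stage 2 is itself unloaded: V_out = V_mid × R4/(R3+R4) = 3.077 × 1200/7860 = 0.470 V.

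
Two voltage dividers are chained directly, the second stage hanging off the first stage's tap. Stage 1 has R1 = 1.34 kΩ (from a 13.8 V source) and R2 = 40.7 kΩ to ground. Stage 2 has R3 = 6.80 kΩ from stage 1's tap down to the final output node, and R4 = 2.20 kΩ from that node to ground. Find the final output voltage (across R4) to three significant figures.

V_out ≈ 2.85 V

Stage 2 presents R3+R4 = 9.000 kΩ as a load on stage 1's tap.
Stage 1's lower leg becomes R2‖(R3+R4) = 7.370 kΩ, so V_mid = 13.8 × 7.370/8.710 = 11.68 V.
Stage 2 is itself unloaded: V_out = V_mid × R4/(R3+R4) = 11.68 × 2.20/9.000 = 2.85 V.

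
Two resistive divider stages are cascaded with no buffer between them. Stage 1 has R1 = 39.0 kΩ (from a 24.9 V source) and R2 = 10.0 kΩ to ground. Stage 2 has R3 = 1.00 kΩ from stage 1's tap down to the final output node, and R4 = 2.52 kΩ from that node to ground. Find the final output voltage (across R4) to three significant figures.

V_out ≈ 1.12 V

Stage 2 presents R3+R4 = 3.520 kΩ as a load on stage 1's tap.
Stage 1's lower leg becomes R2‖(R3+R4) = 2.604 kΩ, so V_mid = 24.9 × 2.604/41.60 = 1.558 V.
Stage 2 is itself unloaded: V_out = V_mid × R4/(R3+R4) = 1.558 × 2.52/3.520 = 1.12 V.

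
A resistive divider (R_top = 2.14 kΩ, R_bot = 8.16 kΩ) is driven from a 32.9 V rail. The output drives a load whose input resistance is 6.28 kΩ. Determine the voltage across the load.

The load sits in parallel with R_bot: R_bot‖R_L = (8.16 × 6.28) / (8.16 + 6.28) = 3.549 kΩ.
V_out = 32.9 × 3.549 / (2.14 + 3.549) = 32.9 × 3.549/5.689 = 20.5 V.

V_out ≈ 20.5 V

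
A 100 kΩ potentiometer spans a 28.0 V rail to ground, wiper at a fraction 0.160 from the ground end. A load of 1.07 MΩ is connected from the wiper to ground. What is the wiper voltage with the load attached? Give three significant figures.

V ≈ 4.42 V

The wiper splits the pot into (1−α)R = 84.00 kΩ above and αR = 16.00 kΩ below.
Lower section ‖ load = 15.76 kΩ.
V_wiper = 28.0 × 15.76/(84.00 + 15.76) = 4.42 V.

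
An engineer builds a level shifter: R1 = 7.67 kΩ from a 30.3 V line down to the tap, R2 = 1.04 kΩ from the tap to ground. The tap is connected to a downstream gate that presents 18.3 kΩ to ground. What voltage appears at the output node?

V_out ≈ 3.45 V

The load sits in parallel with R2: R2‖R_L = (1.04 × 18.3) / (1.04 + 18.3) = 0.9841 kΩ.
V_out = 30.3 × 0.9841 / (7.67 + 0.9841) = 30.3 × 0.9841/8.654 = 3.45 V.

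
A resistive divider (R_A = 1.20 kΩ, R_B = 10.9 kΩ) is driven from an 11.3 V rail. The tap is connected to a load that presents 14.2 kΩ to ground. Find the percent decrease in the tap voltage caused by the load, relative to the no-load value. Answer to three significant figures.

The divider's output (Thévenin) resistance is R_A‖R_B = 1.081 kΩ.
Fractional drop under load = R_th/(R_th + R_L) = 1.081 / (1.081 + 14.2) = 0.07074.
So the output falls by 7.07 %.

7.07 %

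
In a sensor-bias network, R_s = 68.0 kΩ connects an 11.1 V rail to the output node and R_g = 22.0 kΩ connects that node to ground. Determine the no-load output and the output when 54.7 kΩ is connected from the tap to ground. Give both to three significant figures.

Unloaded: 2.71 V; loaded: 2.08 V

Open-circuit: V = 11.1 × 22.0/(68.0 + 22.0) = 2.71 V.
With the load, R_g becomes R_g‖R_L = 15.69 kΩ, so V = 11.1 × 15.69/83.69 = 2.08 V.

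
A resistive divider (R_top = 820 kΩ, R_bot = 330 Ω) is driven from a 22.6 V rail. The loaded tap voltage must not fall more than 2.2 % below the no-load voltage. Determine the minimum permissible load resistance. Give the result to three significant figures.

Output resistance R_th = R_top‖R_bot = (820000 × 330)/820300 = 329.9 Ω.
The fractional drop is R_th/(R_th + R_L); requiring this ≤ 0.0220 gives R_L ≥ R_th(1/0.0220 − 1) = 329.9 × 44.45 = 14.7 kΩ.

R_L(min) ≈ 14.7 kΩ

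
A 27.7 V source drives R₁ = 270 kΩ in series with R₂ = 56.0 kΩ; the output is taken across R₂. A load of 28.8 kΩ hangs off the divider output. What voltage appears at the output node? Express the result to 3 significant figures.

V_out ≈ 1.82 V

The load sits in parallel with R₂: R₂‖R_L = (56.0 × 28.8) / (56.0 + 28.8) = 19.02 kΩ.
V_out = 27.7 × 19.02 / (270 + 19.02) = 27.7 × 19.02/289.0 = 1.82 V.
(Unloaded it would have been 4.76 V.)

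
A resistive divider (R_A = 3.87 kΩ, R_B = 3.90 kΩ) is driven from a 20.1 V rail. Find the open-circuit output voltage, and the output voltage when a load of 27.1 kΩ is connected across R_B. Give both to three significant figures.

Unloaded: 10.1 V; loaded: 9.41 V

Open-circuit: V = 20.1 × 3.90/(3.87 + 3.90) = 10.1 V.
With the load, R_B becomes R_B‖R_L = 3.409 kΩ, so V = 20.1 × 3.409/7.279 = 9.41 V.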